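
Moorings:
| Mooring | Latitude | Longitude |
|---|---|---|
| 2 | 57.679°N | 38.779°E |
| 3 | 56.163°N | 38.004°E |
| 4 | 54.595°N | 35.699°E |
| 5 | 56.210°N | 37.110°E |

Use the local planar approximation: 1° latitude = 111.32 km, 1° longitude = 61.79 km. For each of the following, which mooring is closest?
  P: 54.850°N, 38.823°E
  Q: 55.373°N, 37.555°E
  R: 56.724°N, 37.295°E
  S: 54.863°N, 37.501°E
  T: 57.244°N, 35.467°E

P at 54.850°N, 38.823°E:
  2: 314.936 km
  3: 154.676 km
  4: 195.108 km
  5: 184.727 km
  → nearest: 3 (154.676 km)
Q at 55.373°N, 37.555°E:
  2: 267.613 km
  3: 92.215 km
  4: 143.711 km
  5: 97.147 km
  → nearest: 3 (92.215 km)
R at 56.724°N, 37.295°E:
  2: 140.393 km
  3: 76.284 km
  4: 256.699 km
  5: 58.349 km
  → nearest: 5 (58.349 km)
S at 54.863°N, 37.501°E:
  2: 323.270 km
  3: 148.016 km
  4: 115.273 km
  5: 151.882 km
  → nearest: 4 (115.273 km)
T at 57.244°N, 35.467°E:
  2: 210.300 km
  3: 197.624 km
  4: 295.235 km
  5: 153.478 km
  → nearest: 5 (153.478 km)

P→3; Q→3; R→5; S→4; T→5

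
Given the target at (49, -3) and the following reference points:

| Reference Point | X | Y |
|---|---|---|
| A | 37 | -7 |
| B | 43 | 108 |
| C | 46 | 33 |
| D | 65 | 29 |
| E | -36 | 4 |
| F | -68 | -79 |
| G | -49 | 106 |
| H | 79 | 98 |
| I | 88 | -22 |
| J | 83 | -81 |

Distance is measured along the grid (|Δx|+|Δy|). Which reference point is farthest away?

Distances from (49, -3):
A: |-12| + |-4| = 12 + 4 = 16
B: |-6| + |111| = 6 + 111 = 117
C: |-3| + |36| = 3 + 36 = 39
D: |16| + |32| = 16 + 32 = 48
E: |-85| + |7| = 85 + 7 = 92
F: |-117| + |-76| = 117 + 76 = 193
G: |-98| + |109| = 98 + 109 = 207
H: |30| + |101| = 30 + 101 = 131
I: |39| + |-19| = 39 + 19 = 58
J: |34| + |-78| = 34 + 78 = 112
Maximum: G at 207.

G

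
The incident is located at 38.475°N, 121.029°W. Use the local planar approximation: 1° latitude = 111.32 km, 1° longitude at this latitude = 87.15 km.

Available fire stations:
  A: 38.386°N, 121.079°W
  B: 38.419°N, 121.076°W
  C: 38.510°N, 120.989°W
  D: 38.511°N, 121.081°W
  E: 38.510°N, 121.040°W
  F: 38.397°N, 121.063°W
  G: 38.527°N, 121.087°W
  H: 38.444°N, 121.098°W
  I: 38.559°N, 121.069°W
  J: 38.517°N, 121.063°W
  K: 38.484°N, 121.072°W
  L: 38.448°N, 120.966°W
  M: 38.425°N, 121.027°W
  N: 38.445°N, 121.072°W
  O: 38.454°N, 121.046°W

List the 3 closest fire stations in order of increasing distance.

Distances from 38.475°N, 121.029°W:
A: √((-0.089·111.32)² + (-0.050·87.15)²) = √(98.15816 + 18.98781) = 10.823 km
B: √((-0.056·111.32)² + (-0.047·87.15)²) = √(38.86176 + 16.77763) = 7.459 km
C: √((0.035·111.32)² + (0.040·87.15)²) = √(15.18037 + 12.15220) = 5.228 km
D: √((0.036·111.32)² + (-0.052·87.15)²) = √(16.06022 + 20.53721) = 6.050 km
E: √((0.035·111.32)² + (-0.011·87.15)²) = √(15.18037 + 0.91901) = 4.012 km
F: √((-0.078·111.32)² + (-0.034·87.15)²) = √(75.39379 + 8.77996) = 9.175 km
G: √((0.052·111.32)² + (-0.058·87.15)²) = √(33.50835 + 25.54999) = 7.685 km
H: √((-0.031·111.32)² + (-0.069·87.15)²) = √(11.90885 + 36.16038) = 6.933 km
I: √((0.084·111.32)² + (-0.040·87.15)²) = √(87.43896 + 12.15220) = 9.980 km
J: √((0.042·111.32)² + (-0.034·87.15)²) = √(21.85974 + 8.77996) = 5.535 km
K: √((0.009·111.32)² + (-0.043·87.15)²) = √(1.00376 + 14.04338) = 3.879 km
L: √((-0.027·111.32)² + (0.063·87.15)²) = √(9.03387 + 30.14504) = 6.259 km
M: √((-0.050·111.32)² + (0.002·87.15)²) = √(30.98036 + 0.03038) = 5.569 km
N: √((-0.030·111.32)² + (-0.043·87.15)²) = √(11.15293 + 14.04338) = 5.020 km
O: √((-0.021·111.32)² + (-0.017·87.15)²) = √(5.46493 + 2.19499) = 2.768 km
Sorted: O (2.768 km) < K (3.879 km) < E (4.012 km) < N (5.020 km) < C (5.228 km) < …

O, K, E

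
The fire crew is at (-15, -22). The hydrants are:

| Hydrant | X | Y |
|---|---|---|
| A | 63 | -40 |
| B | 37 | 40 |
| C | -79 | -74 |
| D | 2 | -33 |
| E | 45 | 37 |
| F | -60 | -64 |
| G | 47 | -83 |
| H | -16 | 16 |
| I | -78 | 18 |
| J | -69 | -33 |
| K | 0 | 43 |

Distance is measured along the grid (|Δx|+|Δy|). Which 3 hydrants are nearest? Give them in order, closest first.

Distances from (-15, -22):
A: |78| + |-18| = 78 + 18 = 96
B: |52| + |62| = 52 + 62 = 114
C: |-64| + |-52| = 64 + 52 = 116
D: |17| + |-11| = 17 + 11 = 28
E: |60| + |59| = 60 + 59 = 119
F: |-45| + |-42| = 45 + 42 = 87
G: |62| + |-61| = 62 + 61 = 123
H: |-1| + |38| = 1 + 38 = 39
I: |-63| + |40| = 63 + 40 = 103
J: |-54| + |-11| = 54 + 11 = 65
K: |15| + |65| = 15 + 65 = 80
Sorted: D (28) < H (39) < J (65) < K (80) < F (87) < …

D, H, J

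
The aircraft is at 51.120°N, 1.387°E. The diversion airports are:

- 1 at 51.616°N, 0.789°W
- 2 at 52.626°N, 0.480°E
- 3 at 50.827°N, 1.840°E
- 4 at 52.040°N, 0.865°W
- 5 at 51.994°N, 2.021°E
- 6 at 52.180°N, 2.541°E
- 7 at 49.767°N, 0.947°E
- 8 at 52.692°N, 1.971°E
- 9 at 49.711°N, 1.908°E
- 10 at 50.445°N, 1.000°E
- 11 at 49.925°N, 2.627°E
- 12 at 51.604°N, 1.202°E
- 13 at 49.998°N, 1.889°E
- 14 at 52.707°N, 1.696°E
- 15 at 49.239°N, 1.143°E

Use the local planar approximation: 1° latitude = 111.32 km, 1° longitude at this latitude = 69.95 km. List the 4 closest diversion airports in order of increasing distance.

3, 12, 10, 5

Distances from 51.120°N, 1.387°E:
1: 161.916 km
2: 179.251 km
3: 45.475 km
4: 187.892 km
5: 106.924 km
6: 142.968 km
7: 153.729 km
8: 179.700 km
9: 161.028 km
10: 79.869 km
11: 158.807 km
12: 55.411 km
13: 129.743 km
14: 177.982 km
15: 210.087 km
Sorted: 3 (45.475 km) < 12 (55.411 km) < 10 (79.869 km) < 5 (106.924 km) < 13 (129.743 km) < 6 (142.968 km) < …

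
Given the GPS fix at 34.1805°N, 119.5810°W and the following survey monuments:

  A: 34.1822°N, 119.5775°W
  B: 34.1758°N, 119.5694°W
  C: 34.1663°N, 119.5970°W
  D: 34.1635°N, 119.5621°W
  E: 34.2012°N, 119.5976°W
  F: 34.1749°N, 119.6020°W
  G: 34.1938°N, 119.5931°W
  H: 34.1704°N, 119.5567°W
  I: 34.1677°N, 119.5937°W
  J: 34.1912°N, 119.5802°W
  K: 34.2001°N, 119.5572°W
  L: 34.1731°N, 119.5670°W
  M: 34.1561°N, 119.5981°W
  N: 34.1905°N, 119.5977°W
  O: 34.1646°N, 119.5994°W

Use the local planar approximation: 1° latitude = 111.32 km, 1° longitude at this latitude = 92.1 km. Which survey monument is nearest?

Distances from 34.1805°N, 119.5810°W:
A: √((0.0017·111.32)² + (0.0035·92.1)²) = √(0.035813 + 0.103910) = 0.3738 km
B: √((-0.0047·111.32)² + (0.0116·92.1)²) = √(0.273742 + 1.141393) = 1.1896 km
C: √((-0.0142·111.32)² + (-0.0160·92.1)²) = √(2.498752 + 2.171497) = 2.1611 km
D: √((-0.0170·111.32)² + (0.0189·92.1)²) = √(3.581329 + 3.030002) = 2.5713 km
E: √((0.0207·111.32)² + (-0.0166·92.1)²) = √(5.309909 + 2.337413) = 2.7654 km
F: √((-0.0056·111.32)² + (-0.0210·92.1)²) = √(0.388618 + 3.740743) = 2.0321 km
G: √((0.0133·111.32)² + (-0.0121·92.1)²) = √(2.192046 + 1.241910) = 1.8531 km
H: √((-0.0101·111.32)² + (0.0243·92.1)²) = √(1.264122 + 5.008778) = 2.5046 km
I: √((-0.0128·111.32)² + (-0.0127·92.1)²) = √(2.030329 + 1.368128) = 1.8435 km
J: √((0.0107·111.32)² + (0.0008·92.1)²) = √(1.418776 + 0.005429) = 1.1934 km
K: √((0.0196·111.32)² + (0.0238·92.1)²) = √(4.760565 + 4.804776) = 3.0928 km
L: √((-0.0074·111.32)² + (0.0140·92.1)²) = √(0.678594 + 1.662552) = 1.5301 km
M: √((-0.0244·111.32)² + (-0.0171·92.1)²) = √(7.377786 + 2.480342) = 3.1398 km
N: √((0.0100·111.32)² + (-0.0167·92.1)²) = √(1.239214 + 2.365659) = 1.8987 km
O: √((-0.0159·111.32)² + (-0.0184·92.1)²) = √(3.132858 + 2.871805) = 2.4504 km
Minimum: A at 0.3738 km.

A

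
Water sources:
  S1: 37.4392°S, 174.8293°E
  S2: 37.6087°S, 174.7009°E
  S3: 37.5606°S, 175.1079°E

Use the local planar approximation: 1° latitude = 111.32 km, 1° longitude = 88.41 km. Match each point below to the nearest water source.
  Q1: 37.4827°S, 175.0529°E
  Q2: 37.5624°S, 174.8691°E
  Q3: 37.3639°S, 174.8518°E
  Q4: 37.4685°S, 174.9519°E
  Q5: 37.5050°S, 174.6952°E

Q1 at 37.4827°S, 175.0529°E:
  S1: 20.3529 km
  S2: 34.1352 km
  S3: 9.9421 km
  → nearest: S3 (9.9421 km)
Q2 at 37.5624°S, 174.8691°E:
  S1: 14.1588 km
  S2: 15.7384 km
  S3: 21.1133 km
  → nearest: S1 (14.1588 km)
Q3 at 37.3639°S, 174.8518°E:
  S1: 8.6152 km
  S2: 30.3415 km
  S3: 31.4978 km
  → nearest: S1 (8.6152 km)
Q4 at 37.4685°S, 174.9519°E:
  S1: 11.3192 km
  S2: 27.1296 km
  S3: 17.1853 km
  → nearest: S1 (11.3192 km)
Q5 at 37.5050°S, 174.6952°E:
  S1: 13.9360 km
  S2: 11.5549 km
  S3: 37.0080 km
  → nearest: S2 (11.5549 km)

Q1→S3; Q2→S1; Q3→S1; Q4→S1; Q5→S2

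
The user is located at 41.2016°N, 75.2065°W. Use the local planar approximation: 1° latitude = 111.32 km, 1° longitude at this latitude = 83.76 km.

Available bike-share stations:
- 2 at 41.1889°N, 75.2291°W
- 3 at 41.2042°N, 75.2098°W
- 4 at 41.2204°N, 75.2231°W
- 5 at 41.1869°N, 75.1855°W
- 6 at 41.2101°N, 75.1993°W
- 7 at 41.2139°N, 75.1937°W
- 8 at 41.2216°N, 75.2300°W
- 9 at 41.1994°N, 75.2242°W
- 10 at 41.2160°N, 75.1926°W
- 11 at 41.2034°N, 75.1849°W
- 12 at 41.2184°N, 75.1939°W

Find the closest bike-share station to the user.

3

Distances from 41.2016°N, 75.2065°W:
2: 2.3626 km
3: 0.4002 km
4: 2.5126 km
5: 2.4024 km
6: 1.1221 km
7: 1.7390 km
8: 2.9717 km
9: 1.5026 km
10: 1.9812 km
11: 1.8203 km
12: 2.1474 km
Minimum: 3 at 0.4002 km.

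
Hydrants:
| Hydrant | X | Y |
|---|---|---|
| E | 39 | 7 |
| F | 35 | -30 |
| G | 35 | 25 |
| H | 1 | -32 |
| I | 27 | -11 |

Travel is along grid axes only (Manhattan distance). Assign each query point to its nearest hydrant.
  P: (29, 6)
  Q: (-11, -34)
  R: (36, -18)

P at (29, 6):
  E: |10| + |1| = 10 + 1 = 11
  F: |6| + |-36| = 6 + 36 = 42
  G: |6| + |19| = 6 + 19 = 25
  H: |-28| + |-38| = 28 + 38 = 66
  I: |-2| + |-17| = 2 + 17 = 19
  → nearest: E (11)
Q at (-11, -34):
  E: |50| + |41| = 50 + 41 = 91
  F: |46| + |4| = 46 + 4 = 50
  G: |46| + |59| = 46 + 59 = 105
  H: |12| + |2| = 12 + 2 = 14
  I: |38| + |23| = 38 + 23 = 61
  → nearest: H (14)
R at (36, -18):
  E: |3| + |25| = 3 + 25 = 28
  F: |-1| + |-12| = 1 + 12 = 13
  G: |-1| + |43| = 1 + 43 = 44
  H: |-35| + |-14| = 35 + 14 = 49
  I: |-9| + |7| = 9 + 7 = 16
  → nearest: F (13)

P→E; Q→H; R→F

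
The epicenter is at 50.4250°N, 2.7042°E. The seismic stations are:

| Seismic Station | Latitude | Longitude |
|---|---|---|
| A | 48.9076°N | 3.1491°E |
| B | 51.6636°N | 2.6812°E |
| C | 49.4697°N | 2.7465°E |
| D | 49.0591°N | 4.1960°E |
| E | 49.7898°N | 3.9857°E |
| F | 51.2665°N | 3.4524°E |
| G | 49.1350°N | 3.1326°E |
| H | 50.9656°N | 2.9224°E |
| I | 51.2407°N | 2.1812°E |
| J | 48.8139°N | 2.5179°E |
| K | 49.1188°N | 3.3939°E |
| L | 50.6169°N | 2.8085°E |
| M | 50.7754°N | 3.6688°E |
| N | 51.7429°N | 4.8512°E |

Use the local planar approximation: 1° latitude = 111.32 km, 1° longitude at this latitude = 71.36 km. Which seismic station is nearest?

L

Distances from 50.4250°N, 2.7042°E:
A: √((-1.5174·111.32)² + (0.4449·71.36)²) = √(28532.942078 + 1007.939568) = 171.8746 km
B: √((1.2386·111.32)² + (-0.0230·71.36)²) = √(19011.156924 + 2.693800) = 137.8907 km
C: √((-0.9553·111.32)² + (0.0423·71.36)²) = √(11309.045485 + 9.111511) = 106.3868 km
D: √((-1.3659·111.32)² + (1.4918·71.36)²) = √(23119.807055 + 11332.634663) = 185.6137 km
E: √((-0.6352·111.32)² + (1.2815·71.36)²) = √(4999.969719 + 8362.707441) = 115.5970 km
F: √((0.8415·111.32)² + (0.7482·71.36)²) = √(8775.151759 + 2850.657825) = 107.8230 km
G: √((-1.2900·111.32)² + (0.4284·71.36)²) = √(20621.764168 + 934.563052) = 146.8207 km
H: √((0.5406·111.32)² + (0.2182·71.36)²) = √(3621.583293 + 242.448318) = 62.1613 km
I: √((0.8157·111.32)² + (-0.5230·71.36)²) = √(8245.316292 + 1392.877941) = 98.1743 km
J: √((-1.6111·111.32)² + (-0.1863·71.36)²) = √(32165.580278 + 176.740221) = 179.8397 km
K: √((-1.3062·111.32)² + (0.6897·71.36)²) = √(21142.958345 + 2422.312302) = 153.5098 km
L: √((0.1919·111.32)² + (0.1043·71.36)²) = √(456.348203 + 55.395986) = 22.6218 km
M: √((0.3504·111.32)² + (0.9646·71.36)²) = √(1521.509227 + 4738.099732) = 79.1177 km
N: √((1.3179·111.32)² + (2.1470·71.36)²) = √(21523.421530 + 23473.279586) = 212.1243 km
Minimum: L at 22.6218 km.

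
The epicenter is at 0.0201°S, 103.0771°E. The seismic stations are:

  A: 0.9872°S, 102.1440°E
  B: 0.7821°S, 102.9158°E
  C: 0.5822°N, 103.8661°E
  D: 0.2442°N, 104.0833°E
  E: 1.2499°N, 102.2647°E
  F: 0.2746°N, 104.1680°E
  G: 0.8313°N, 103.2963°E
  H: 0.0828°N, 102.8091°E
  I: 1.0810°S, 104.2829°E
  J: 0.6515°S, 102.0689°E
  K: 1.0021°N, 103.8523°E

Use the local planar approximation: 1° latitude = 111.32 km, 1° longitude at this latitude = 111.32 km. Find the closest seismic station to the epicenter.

H

Distances from 0.0201°S, 103.0771°E:
A: 149.5984 km
B: 86.7055 km
C: 110.4980 km
D: 115.8099 km
E: 167.8274 km
F: 125.7921 km
G: 97.8686 km
H: 31.9573 km
I: 178.7878 km
J: 132.4256 km
K: 142.8122 km
Minimum: H at 31.9573 km.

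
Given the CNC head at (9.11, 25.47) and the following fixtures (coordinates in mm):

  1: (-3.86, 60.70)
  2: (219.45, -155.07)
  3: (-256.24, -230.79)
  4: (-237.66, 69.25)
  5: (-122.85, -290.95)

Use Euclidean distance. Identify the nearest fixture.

Distances from (9.11, 25.47):
1: 37.54 mm
2: 277.20 mm
3: 368.89 mm
4: 250.62 mm
5: 342.83 mm
Minimum: 1 at 37.54 mm.

1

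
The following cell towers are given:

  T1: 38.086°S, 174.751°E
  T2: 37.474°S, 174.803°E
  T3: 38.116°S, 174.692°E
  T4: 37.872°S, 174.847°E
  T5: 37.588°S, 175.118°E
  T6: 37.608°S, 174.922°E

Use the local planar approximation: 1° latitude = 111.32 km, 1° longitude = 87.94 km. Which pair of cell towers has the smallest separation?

Pairwise distances:
T1–T3: √((-0.030·111.32)² + (-0.059·87.94)²) = √(11.15293 + 26.92012) = 6.170 km
T5–T6: √((-0.020·111.32)² + (-0.196·87.94)²) = √(4.95686 + 297.08797) = 17.379 km
T2–T6: √((-0.134·111.32)² + (0.119·87.94)²) = √(222.51331 + 109.51329) = 18.222 km
T1–T4: √((0.214·111.32)² + (0.096·87.94)²) = √(567.51055 + 71.27142) = 25.274 km
T4–T6: √((0.264·111.32)² + (0.075·87.94)²) = √(863.68276 + 43.50062) = 30.119 km
T3–T4: √((0.244·111.32)² + (0.155·87.94)²) = √(737.77859 + 185.79598) = 30.390 km
T2–T5: √((-0.114·111.32)² + (0.315·87.94)²) = √(161.04828 + 767.35094) = 30.470 km
T4–T5: √((0.284·111.32)² + (0.271·87.94)²) = √(999.50064 + 567.95183) = 39.591 km
T2–T4: √((-0.398·111.32)² + (0.044·87.94)²) = √(1962.96492 + 14.97195) = 44.474 km
T1–T6: √((0.478·111.32)² + (0.171·87.94)²) = √(2831.40626 + 226.13362) = 55.295 km
T3–T6: √((0.508·111.32)² + (0.230·87.94)²) = √(3197.96584 + 409.09917) = 60.059 km
T1–T5: √((0.498·111.32)² + (0.367·87.94)²) = √(3073.30088 + 1041.60979) = 64.148 km
T1–T2: √((0.612·111.32)² + (0.052·87.94)²) = √(4641.40258 + 20.91123) = 68.281 km
T3–T5: √((0.528·111.32)² + (0.426·87.94)²) = √(3454.73103 + 1403.43441) = 69.701 km
T2–T3: √((-0.642·111.32)² + (-0.111·87.94)²) = √(5107.59498 + 95.28376) = 72.131 km
Closest pair: T1–T3 at 6.170 km.

T1 and T3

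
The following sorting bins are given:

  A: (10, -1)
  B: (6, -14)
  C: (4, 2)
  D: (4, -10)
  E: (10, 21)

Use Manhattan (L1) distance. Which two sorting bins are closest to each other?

Pairwise distances:
A–B: 17
A–C: 9
A–D: 15
A–E: 22
B–C: 18
B–D: 6
B–E: 39
C–D: 12
C–E: 25
D–E: 37
Closest pair: B–D at 6.

B and D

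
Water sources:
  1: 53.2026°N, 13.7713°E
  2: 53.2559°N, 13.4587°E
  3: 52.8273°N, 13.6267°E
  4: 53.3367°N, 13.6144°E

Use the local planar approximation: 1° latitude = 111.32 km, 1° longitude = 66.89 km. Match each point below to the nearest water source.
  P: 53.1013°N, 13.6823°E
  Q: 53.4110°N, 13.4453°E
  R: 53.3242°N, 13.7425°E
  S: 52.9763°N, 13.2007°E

P→1; Q→4; R→4; S→3

P at 53.1013°N, 13.6823°E:
  1: 12.7517 km
  2: 22.8010 km
  3: 30.7276 km
  4: 26.5954 km
  → nearest: 1 (12.7517 km)
Q at 53.4110°N, 13.4453°E:
  1: 31.8387 km
  2: 17.2890 km
  3: 66.1007 km
  4: 14.0126 km
  → nearest: 4 (14.0126 km)
R at 53.3242°N, 13.7425°E:
  1: 13.6729 km
  2: 20.4494 km
  3: 55.8546 km
  4: 8.6809 km
  → nearest: 4 (8.6809 km)
S at 52.9763°N, 13.2007°E:
  1: 45.7316 km
  2: 35.5893 km
  3: 32.9711 km
  4: 48.7376 km
  → nearest: 3 (32.9711 km)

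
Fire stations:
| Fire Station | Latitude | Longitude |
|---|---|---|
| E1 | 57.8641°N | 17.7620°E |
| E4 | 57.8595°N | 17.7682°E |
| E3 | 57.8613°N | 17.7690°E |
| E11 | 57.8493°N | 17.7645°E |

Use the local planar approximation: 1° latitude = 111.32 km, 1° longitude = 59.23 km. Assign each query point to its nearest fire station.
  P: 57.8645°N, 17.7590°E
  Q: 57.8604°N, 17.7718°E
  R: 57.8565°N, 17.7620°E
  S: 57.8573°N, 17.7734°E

P→E1; Q→E3; R→E4; S→E4

P at 57.8645°N, 17.7590°E:
  E1: √((-0.0004·111.32)² + (0.0030·59.23)²) = √(0.001983 + 0.031574) = 0.1832 km
  E4: √((-0.0050·111.32)² + (0.0092·59.23)²) = √(0.309804 + 0.296933) = 0.7789 km
  E3: √((-0.0032·111.32)² + (0.0100·59.23)²) = √(0.126896 + 0.350819) = 0.6912 km
  E11: √((-0.0152·111.32)² + (0.0055·59.23)²) = √(2.863081 + 0.106123) = 1.7231 km
  → nearest: E1 (0.1832 km)
Q at 57.8604°N, 17.7718°E:
  E1: √((0.0037·111.32)² + (-0.0098·59.23)²) = √(0.169648 + 0.336927) = 0.7117 km
  E4: √((-0.0009·111.32)² + (-0.0036·59.23)²) = √(0.010038 + 0.045466) = 0.2356 km
  E3: √((0.0009·111.32)² + (-0.0028·59.23)²) = √(0.010038 + 0.027504) = 0.1938 km
  E11: √((-0.0111·111.32)² + (-0.0073·59.23)²) = √(1.526836 + 0.186952) = 1.3091 km
  → nearest: E3 (0.1938 km)
R at 57.8565°N, 17.7620°E:
  E1: √((0.0076·111.32)² + (0.0000·59.23)²) = √(0.715770 + 0.000000) = 0.8460 km
  E4: √((0.0030·111.32)² + (0.0062·59.23)²) = √(0.111529 + 0.134855) = 0.4964 km
  E3: √((0.0048·111.32)² + (0.0070·59.23)²) = √(0.285515 + 0.171901) = 0.6763 km
  E11: √((-0.0072·111.32)² + (0.0025·59.23)²) = √(0.642409 + 0.021926) = 0.8151 km
  → nearest: E4 (0.4964 km)
S at 57.8573°N, 17.7734°E:
  E1: √((0.0068·111.32)² + (-0.0114·59.23)²) = √(0.573013 + 0.455925) = 1.0144 km
  E4: √((0.0022·111.32)² + (-0.0052·59.23)²) = √(0.059978 + 0.094862) = 0.3935 km
  E3: √((0.0040·111.32)² + (-0.0044·59.23)²) = √(0.198274 + 0.067919) = 0.5159 km
  E11: √((-0.0080·111.32)² + (-0.0089·59.23)²) = √(0.793097 + 0.277884) = 1.0349 km
  → nearest: E4 (0.3935 km)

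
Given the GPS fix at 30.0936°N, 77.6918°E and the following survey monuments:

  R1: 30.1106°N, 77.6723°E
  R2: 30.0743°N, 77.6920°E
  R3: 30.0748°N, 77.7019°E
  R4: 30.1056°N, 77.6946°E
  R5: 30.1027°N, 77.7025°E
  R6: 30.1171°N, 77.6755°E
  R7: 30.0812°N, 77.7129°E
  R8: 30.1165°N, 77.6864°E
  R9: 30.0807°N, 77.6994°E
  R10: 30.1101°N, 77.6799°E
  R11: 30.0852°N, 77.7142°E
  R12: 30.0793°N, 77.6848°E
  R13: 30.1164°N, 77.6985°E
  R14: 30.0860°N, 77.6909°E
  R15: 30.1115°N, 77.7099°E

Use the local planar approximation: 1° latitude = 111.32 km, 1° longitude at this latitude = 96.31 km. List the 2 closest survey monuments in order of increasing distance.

Distances from 30.0936°N, 77.6918°E:
R1: 2.6662 km
R2: 2.1486 km
R3: 2.3078 km
R4: 1.3628 km
R5: 1.4450 km
R6: 3.0509 km
R7: 2.4566 km
R8: 2.6017 km
R9: 1.6118 km
R10: 2.1650 km
R11: 2.3513 km
R12: 1.7287 km
R13: 2.6188 km
R14: 0.8505 km
R15: 2.6475 km
Sorted: R14 (0.8505 km) < R4 (1.3628 km) < R5 (1.4450 km) < R9 (1.6118 km) < …

R14, R4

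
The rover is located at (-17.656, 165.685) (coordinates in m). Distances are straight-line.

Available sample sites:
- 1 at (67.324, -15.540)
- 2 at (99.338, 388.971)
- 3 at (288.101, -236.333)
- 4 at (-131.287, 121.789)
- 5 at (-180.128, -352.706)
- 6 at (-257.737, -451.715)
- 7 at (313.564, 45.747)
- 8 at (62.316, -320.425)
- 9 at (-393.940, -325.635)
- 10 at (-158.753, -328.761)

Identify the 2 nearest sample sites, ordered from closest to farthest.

4, 1

Distances from (-17.656, 165.685):
1: √((84.980)² + (-181.225)²) = √(7221.60040 + 32842.50063) = 200.160 m
2: √((116.994)² + (223.286)²) = √(13687.59604 + 49856.63780) = 252.080 m
3: √((305.757)² + (-402.018)²) = √(93487.34305 + 161618.47232) = 505.080 m
4: √((-113.631)² + (-43.896)²) = √(12912.00416 + 1926.85882) = 121.815 m
5: √((-162.472)² + (-518.391)²) = √(26397.15078 + 268729.22888) = 543.255 m
6: √((-240.081)² + (-617.400)²) = √(57638.88656 + 381182.76000) = 662.436 m
7: √((331.220)² + (-119.938)²) = √(109706.68840 + 14385.12384) = 352.267 m
8: √((79.972)² + (-486.110)²) = √(6395.52078 + 236302.93210) = 492.644 m
9: √((-376.284)² + (-491.320)²) = √(141589.64866 + 241395.34240) = 618.858 m
10: √((-141.097)² + (-494.446)²) = √(19908.36341 + 244476.84692) = 514.184 m
Sorted: 4 (121.815 m) < 1 (200.160 m) < 2 (252.080 m) < 7 (352.267 m) < …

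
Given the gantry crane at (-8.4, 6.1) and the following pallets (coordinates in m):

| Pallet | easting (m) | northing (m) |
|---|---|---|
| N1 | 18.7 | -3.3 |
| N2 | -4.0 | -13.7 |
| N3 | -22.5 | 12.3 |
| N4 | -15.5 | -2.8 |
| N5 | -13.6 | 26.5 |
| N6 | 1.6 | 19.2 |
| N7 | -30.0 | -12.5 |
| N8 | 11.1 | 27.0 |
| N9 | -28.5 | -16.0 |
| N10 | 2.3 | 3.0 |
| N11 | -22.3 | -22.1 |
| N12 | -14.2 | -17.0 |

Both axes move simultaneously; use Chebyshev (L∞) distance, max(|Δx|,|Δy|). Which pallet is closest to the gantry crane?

Distances from (-8.4, 6.1):
N1: max(|27.1|, |-9.4|) = 27.1 m
N2: max(|4.4|, |-19.8|) = 19.8 m
N3: max(|-14.1|, |6.2|) = 14.1 m
N4: max(|-7.1|, |-8.9|) = 8.9 m
N5: max(|-5.2|, |20.4|) = 20.4 m
N6: max(|10.0|, |13.1|) = 13.1 m
N7: max(|-21.6|, |-18.6|) = 21.6 m
N8: max(|19.5|, |20.9|) = 20.9 m
N9: max(|-20.1|, |-22.1|) = 22.1 m
N10: max(|10.7|, |-3.1|) = 10.7 m
N11: max(|-13.9|, |-28.2|) = 28.2 m
N12: max(|-5.8|, |-23.1|) = 23.1 m
Minimum: N4 at 8.9 m.

N4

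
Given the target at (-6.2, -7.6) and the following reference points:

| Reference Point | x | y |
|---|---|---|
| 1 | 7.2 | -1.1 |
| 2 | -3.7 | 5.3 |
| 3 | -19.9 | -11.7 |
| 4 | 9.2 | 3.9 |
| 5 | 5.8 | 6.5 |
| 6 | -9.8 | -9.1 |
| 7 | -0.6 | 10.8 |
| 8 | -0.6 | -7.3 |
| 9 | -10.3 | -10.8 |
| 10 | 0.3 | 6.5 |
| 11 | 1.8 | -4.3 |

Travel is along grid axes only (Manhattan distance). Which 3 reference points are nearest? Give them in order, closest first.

Distances from (-6.2, -7.6):
1: |13.4| + |6.5| = 13.4 + 6.5 = 19.9
2: |2.5| + |12.9| = 2.5 + 12.9 = 15.4
3: |-13.7| + |-4.1| = 13.7 + 4.1 = 17.8
4: |15.4| + |11.5| = 15.4 + 11.5 = 26.9
5: |12.0| + |14.1| = 12.0 + 14.1 = 26.1
6: |-3.6| + |-1.5| = 3.6 + 1.5 = 5.1
7: |5.6| + |18.4| = 5.6 + 18.4 = 24.0
8: |5.6| + |0.3| = 5.6 + 0.3 = 5.9
9: |-4.1| + |-3.2| = 4.1 + 3.2 = 7.3
10: |6.5| + |14.1| = 6.5 + 14.1 = 20.6
11: |8.0| + |3.3| = 8.0 + 3.3 = 11.3
Sorted: 6 (5.1) < 8 (5.9) < 9 (7.3) < 11 (11.3) < 2 (15.4) < …

6, 8, 9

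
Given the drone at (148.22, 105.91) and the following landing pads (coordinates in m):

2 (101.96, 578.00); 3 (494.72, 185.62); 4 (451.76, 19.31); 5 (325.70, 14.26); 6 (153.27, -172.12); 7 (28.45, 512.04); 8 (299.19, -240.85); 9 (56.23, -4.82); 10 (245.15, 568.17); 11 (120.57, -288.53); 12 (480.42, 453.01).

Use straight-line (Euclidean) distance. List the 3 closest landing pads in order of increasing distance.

9, 5, 6

Distances from (148.22, 105.91):
2: 474.35 m
3: 355.55 m
4: 315.65 m
5: 199.75 m
6: 278.08 m
7: 423.42 m
8: 378.20 m
9: 143.96 m
10: 472.31 m
11: 395.41 m
12: 480.45 m
Sorted: 9 (143.96 m) < 5 (199.75 m) < 6 (278.08 m) < 4 (315.65 m) < 3 (355.55 m) < …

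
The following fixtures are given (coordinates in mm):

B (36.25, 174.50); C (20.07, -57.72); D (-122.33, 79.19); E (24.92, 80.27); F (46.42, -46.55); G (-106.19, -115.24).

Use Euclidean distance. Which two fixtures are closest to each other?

C and F

Pairwise distances:
B–C: 232.78 mm
B–D: 185.02 mm
B–E: 94.91 mm
B–F: 221.28 mm
B–G: 322.86 mm
C–D: 197.54 mm
C–E: 138.08 mm
C–F: 28.62 mm
C–G: 138.74 mm
D–E: 147.25 mm
D–F: 210.45 mm
D–G: 195.10 mm
E–F: 128.63 mm
E–G: 235.40 mm
F–G: 167.36 mm
Closest pair: C–F at 28.62 mm.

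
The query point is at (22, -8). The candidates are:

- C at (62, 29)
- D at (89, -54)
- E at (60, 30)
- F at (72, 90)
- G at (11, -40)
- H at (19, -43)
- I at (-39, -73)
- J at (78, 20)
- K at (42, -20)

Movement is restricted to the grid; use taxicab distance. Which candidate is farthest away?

Distances from (22, -8):
C: 77
D: 113
E: 76
F: 148
G: 43
H: 38
I: 126
J: 84
K: 32
Maximum: F at 148.

F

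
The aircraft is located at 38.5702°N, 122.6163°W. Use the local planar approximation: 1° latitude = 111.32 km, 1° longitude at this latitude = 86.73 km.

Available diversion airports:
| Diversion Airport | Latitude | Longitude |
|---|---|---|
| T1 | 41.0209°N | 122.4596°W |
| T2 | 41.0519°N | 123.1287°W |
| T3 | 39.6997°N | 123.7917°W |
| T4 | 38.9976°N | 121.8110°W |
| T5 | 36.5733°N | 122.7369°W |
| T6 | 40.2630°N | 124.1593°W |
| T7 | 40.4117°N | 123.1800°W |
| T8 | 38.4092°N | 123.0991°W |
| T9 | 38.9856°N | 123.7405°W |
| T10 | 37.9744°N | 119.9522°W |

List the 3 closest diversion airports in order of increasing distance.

Distances from 38.5702°N, 122.6163°W:
T1: 273.1502 km
T2: 279.8144 km
T3: 161.8697 km
T4: 84.5093 km
T5: 222.5409 km
T6: 231.1267 km
T7: 210.7450 km
T8: 45.5476 km
T9: 107.9118 km
T10: 240.3881 km
Sorted: T8 (45.5476 km) < T4 (84.5093 km) < T9 (107.9118 km) < T3 (161.8697 km) < T7 (210.7450 km) < …

T8, T4, T9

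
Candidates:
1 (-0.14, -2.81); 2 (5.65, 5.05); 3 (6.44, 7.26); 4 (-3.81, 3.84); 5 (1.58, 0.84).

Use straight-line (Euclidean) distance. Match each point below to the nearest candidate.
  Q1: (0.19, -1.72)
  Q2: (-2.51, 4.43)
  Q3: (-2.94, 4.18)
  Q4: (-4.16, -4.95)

Q1 at (0.19, -1.72):
  1: 1.14
  2: 8.70
  3: 10.94
  4: 6.85
  5: 2.91
  → nearest: 1 (1.14)
Q2 at (-2.51, 4.43):
  1: 7.62
  2: 8.18
  3: 9.39
  4: 1.43
  5: 5.44
  → nearest: 4 (1.43)
Q3 at (-2.94, 4.18):
  1: 7.53
  2: 8.63
  3: 9.87
  4: 0.93
  5: 5.62
  → nearest: 4 (0.93)
Q4 at (-4.16, -4.95):
  1: 4.55
  2: 14.01
  3: 16.17
  4: 8.80
  5: 8.15
  → nearest: 1 (4.55)

Q1→1; Q2→4; Q3→4; Q4→1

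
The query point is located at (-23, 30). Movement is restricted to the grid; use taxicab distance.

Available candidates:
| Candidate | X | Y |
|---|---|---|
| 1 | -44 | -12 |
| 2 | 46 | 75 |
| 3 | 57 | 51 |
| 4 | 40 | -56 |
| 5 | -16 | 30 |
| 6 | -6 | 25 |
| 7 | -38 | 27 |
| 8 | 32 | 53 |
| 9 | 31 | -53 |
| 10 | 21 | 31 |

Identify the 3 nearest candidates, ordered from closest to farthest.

5, 7, 6

Distances from (-23, 30):
1: 63
2: 114
3: 101
4: 149
5: 7
6: 22
7: 18
8: 78
9: 137
10: 45
Sorted: 5 (7) < 7 (18) < 6 (22) < 10 (45) < 1 (63) < …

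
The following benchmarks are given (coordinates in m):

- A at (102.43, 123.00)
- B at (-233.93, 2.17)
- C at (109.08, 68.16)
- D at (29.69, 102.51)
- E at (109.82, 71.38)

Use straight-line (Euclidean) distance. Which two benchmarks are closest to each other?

Pairwise distances:
A–B: √((-336.36)² + (-120.83)²) = √(113138.0496 + 14599.8889) = 357.40 m
A–C: √((6.65)² + (-54.84)²) = √(44.2225 + 3007.4256) = 55.24 m
A–D: √((-72.74)² + (-20.49)²) = √(5291.1076 + 419.8401) = 75.57 m
A–E: √((7.39)² + (-51.62)²) = √(54.6121 + 2664.6244) = 52.15 m
B–C: √((343.01)² + (65.99)²) = √(117655.8601 + 4354.6801) = 349.30 m
B–D: √((263.62)² + (100.34)²) = √(69495.5044 + 10068.1156) = 282.07 m
B–E: √((343.75)² + (69.21)²) = √(118164.0625 + 4790.0241) = 350.65 m
C–D: √((-79.39)² + (34.35)²) = √(6302.7721 + 1179.9225) = 86.50 m
C–E: √((0.74)² + (3.22)²) = √(0.5476 + 10.3684) = 3.30 m
D–E: √((80.13)² + (-31.13)²) = √(6420.8169 + 969.0769) = 85.96 m
Closest pair: C–E at 3.30 m.

C and E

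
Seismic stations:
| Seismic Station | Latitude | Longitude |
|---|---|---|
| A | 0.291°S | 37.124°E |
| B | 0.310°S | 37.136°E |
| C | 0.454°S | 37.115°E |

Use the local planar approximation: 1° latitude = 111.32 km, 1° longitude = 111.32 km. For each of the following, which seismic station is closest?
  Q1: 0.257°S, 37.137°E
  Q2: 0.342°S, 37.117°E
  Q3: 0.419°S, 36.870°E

Q1→A; Q2→B; Q3→C

Q1 at 0.257°S, 37.137°E:
  A: √((-0.034·111.32)² + (-0.013·111.32)²) = √(14.32532 + 2.09427) = 4.052 km
  B: √((-0.053·111.32)² + (-0.001·111.32)²) = √(34.80953 + 0.01239) = 5.901 km
  C: √((-0.197·111.32)² + (-0.022·111.32)²) = √(480.92665 + 5.99780) = 22.066 km
  → nearest: A (4.052 km)
Q2 at 0.342°S, 37.117°E:
  A: √((0.051·111.32)² + (0.007·111.32)²) = √(32.23196 + 0.60721) = 5.731 km
  B: √((0.032·111.32)² + (0.019·111.32)²) = √(12.68955 + 4.47356) = 4.143 km
  C: √((-0.112·111.32)² + (-0.002·111.32)²) = √(155.44703 + 0.04957) = 12.470 km
  → nearest: B (4.143 km)
Q3 at 0.419°S, 36.870°E:
  A: √((0.128·111.32)² + (0.254·111.32)²) = √(203.03286 + 799.49146) = 31.663 km
  B: √((0.109·111.32)² + (0.266·111.32)²) = √(147.23104 + 876.81843) = 32.001 km
  C: √((-0.035·111.32)² + (0.245·111.32)²) = √(15.18037 + 743.83835) = 27.550 km
  → nearest: C (27.550 km)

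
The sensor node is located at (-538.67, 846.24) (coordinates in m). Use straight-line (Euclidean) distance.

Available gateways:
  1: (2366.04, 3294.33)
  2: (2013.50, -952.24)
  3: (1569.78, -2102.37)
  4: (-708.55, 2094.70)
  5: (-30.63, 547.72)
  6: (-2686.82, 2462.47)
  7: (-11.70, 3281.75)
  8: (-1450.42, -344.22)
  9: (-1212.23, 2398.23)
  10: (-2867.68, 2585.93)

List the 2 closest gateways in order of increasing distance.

Distances from (-538.67, 846.24):
1: √((2904.71)² + (2448.09)²) = √(8437340.1841 + 5993144.6481) = 3798.75 m
2: √((2552.17)² + (-1798.48)²) = √(6513571.7089 + 3234530.3104) = 3122.20 m
3: √((2108.45)² + (-2948.61)²) = √(4445561.4025 + 8694300.9321) = 3624.89 m
4: √((-169.88)² + (1248.46)²) = √(28859.2144 + 1558652.3716) = 1259.96 m
5: √((508.04)² + (-298.52)²) = √(258104.6416 + 89114.1904) = 589.25 m
6: √((-2148.15)² + (1616.23)²) = √(4614548.4225 + 2612199.4129) = 2688.26 m
7: √((526.97)² + (2435.51)²) = √(277697.3809 + 5931708.9601) = 2491.87 m
8: √((-911.75)² + (-1190.46)²) = √(831288.0625 + 1417195.0116) = 1499.49 m
9: √((-673.56)² + (1551.99)²) = √(453683.0736 + 2408672.9601) = 1691.85 m
10: √((-2329.01)² + (1739.69)²) = √(5424287.5801 + 3026521.2961) = 2907.03 m
Sorted: 5 (589.25 m) < 4 (1259.96 m) < 8 (1499.49 m) < 9 (1691.85 m) < …

5, 4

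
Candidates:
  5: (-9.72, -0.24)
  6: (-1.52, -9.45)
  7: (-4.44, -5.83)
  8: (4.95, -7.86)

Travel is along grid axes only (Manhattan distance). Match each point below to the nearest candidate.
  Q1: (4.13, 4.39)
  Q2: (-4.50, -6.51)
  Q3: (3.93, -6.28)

Q1 at (4.13, 4.39):
  5: 18.48
  6: 19.49
  7: 18.79
  8: 13.07
  → nearest: 8 (13.07)
Q2 at (-4.50, -6.51):
  5: 11.49
  6: 5.92
  7: 0.74
  8: 10.80
  → nearest: 7 (0.74)
Q3 at (3.93, -6.28):
  5: 19.69
  6: 8.62
  7: 8.82
  8: 2.60
  → nearest: 8 (2.60)

Q1→8; Q2→7; Q3→8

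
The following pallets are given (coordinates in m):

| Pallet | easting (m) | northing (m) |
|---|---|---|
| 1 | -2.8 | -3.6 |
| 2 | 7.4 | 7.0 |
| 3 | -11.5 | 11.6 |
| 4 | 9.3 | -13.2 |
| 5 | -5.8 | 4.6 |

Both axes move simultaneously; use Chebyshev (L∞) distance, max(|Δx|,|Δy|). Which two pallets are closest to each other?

3 and 5

Pairwise distances:
3–5: 7.0 m
1–5: 8.2 m
1–2: 10.6 m
1–4: 12.1 m
2–5: 13.2 m
1–3: 15.2 m
4–5: 17.8 m
2–3: 18.9 m
2–4: 20.2 m
3–4: 24.8 m
Closest pair: 3–5 at 7.0 m.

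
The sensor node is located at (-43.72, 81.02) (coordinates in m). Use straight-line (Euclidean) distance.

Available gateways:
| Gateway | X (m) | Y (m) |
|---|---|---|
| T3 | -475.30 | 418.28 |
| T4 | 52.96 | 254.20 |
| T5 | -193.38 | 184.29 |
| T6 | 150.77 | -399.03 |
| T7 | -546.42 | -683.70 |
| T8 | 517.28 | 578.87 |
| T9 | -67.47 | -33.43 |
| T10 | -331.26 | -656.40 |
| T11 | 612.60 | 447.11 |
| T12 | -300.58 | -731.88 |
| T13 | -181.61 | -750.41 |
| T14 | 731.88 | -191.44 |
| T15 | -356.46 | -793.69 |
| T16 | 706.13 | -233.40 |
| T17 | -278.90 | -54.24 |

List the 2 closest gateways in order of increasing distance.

T9, T5

Distances from (-43.72, 81.02):
T3: 547.73 m
T4: 198.34 m
T5: 181.83 m
T6: 517.95 m
T7: 915.15 m
T8: 750.05 m
T9: 116.89 m
T10: 791.50 m
T11: 751.52 m
T12: 852.52 m
T13: 842.79 m
T14: 822.06 m
T15: 928.94 m
T16: 813.10 m
T17: 271.30 m
Sorted: T9 (116.89 m) < T5 (181.83 m) < T4 (198.34 m) < T17 (271.30 m) < …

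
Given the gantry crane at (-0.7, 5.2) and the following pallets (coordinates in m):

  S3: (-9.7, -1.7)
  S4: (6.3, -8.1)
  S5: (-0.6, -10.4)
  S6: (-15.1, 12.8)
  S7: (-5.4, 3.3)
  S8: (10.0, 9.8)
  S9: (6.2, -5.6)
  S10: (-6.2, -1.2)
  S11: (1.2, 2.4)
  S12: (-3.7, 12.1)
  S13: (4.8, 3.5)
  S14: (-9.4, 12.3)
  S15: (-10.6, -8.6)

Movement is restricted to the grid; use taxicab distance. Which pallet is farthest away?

Distances from (-0.7, 5.2):
S3: |-9.0| + |-6.9| = 9.0 + 6.9 = 15.9 m
S4: |7.0| + |-13.3| = 7.0 + 13.3 = 20.3 m
S5: |0.1| + |-15.6| = 0.1 + 15.6 = 15.7 m
S6: |-14.4| + |7.6| = 14.4 + 7.6 = 22.0 m
S7: |-4.7| + |-1.9| = 4.7 + 1.9 = 6.6 m
S8: |10.7| + |4.6| = 10.7 + 4.6 = 15.3 m
S9: |6.9| + |-10.8| = 6.9 + 10.8 = 17.7 m
S10: |-5.5| + |-6.4| = 5.5 + 6.4 = 11.9 m
S11: |1.9| + |-2.8| = 1.9 + 2.8 = 4.7 m
S12: |-3.0| + |6.9| = 3.0 + 6.9 = 9.9 m
S13: |5.5| + |-1.7| = 5.5 + 1.7 = 7.2 m
S14: |-8.7| + |7.1| = 8.7 + 7.1 = 15.8 m
S15: |-9.9| + |-13.8| = 9.9 + 13.8 = 23.7 m
Maximum: S15 at 23.7 m.

S15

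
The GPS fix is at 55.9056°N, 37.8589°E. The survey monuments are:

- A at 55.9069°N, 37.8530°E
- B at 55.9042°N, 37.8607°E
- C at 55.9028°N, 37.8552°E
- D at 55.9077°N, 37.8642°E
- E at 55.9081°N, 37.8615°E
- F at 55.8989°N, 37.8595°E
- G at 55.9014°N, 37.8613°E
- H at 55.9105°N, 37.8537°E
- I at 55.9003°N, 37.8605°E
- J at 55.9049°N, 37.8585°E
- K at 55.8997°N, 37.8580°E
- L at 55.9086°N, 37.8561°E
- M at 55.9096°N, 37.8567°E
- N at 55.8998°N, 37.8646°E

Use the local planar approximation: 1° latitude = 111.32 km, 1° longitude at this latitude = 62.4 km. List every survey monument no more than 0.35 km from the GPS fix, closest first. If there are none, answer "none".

J, B, E

Distances from 55.9056°N, 37.8589°E:
A: √((0.0013·111.32)² + (-0.0059·62.4)²) = √(0.020943 + 0.135542) = 0.3956 km
B: √((-0.0014·111.32)² + (0.0018·62.4)²) = √(0.024289 + 0.012616) = 0.1921 km
C: √((-0.0028·111.32)² + (-0.0037·62.4)²) = √(0.097154 + 0.053306) = 0.3879 km
D: √((0.0021·111.32)² + (0.0053·62.4)²) = √(0.054649 + 0.109376) = 0.4050 km
E: √((0.0025·111.32)² + (0.0026·62.4)²) = √(0.077451 + 0.026322) = 0.3221 km
F: √((-0.0067·111.32)² + (0.0006·62.4)²) = √(0.556283 + 0.001402) = 0.7468 km
G: √((-0.0042·111.32)² + (0.0024·62.4)²) = √(0.218597 + 0.022428) = 0.4909 km
H: √((0.0049·111.32)² + (-0.0052·62.4)²) = √(0.297535 + 0.105287) = 0.6347 km
I: √((-0.0053·111.32)² + (0.0016·62.4)²) = √(0.348095 + 0.009968) = 0.5984 km
J: √((-0.0007·111.32)² + (-0.0004·62.4)²) = √(0.006072 + 0.000623) = 0.0818 km
K: √((-0.0059·111.32)² + (-0.0009·62.4)²) = √(0.431370 + 0.003154) = 0.6592 km
L: √((0.0030·111.32)² + (-0.0028·62.4)²) = √(0.111529 + 0.030527) = 0.3769 km
M: √((0.0040·111.32)² + (-0.0022·62.4)²) = √(0.198274 + 0.018846) = 0.4660 km
N: √((-0.0058·111.32)² + (0.0057·62.4)²) = √(0.416872 + 0.126508) = 0.7371 km
Threshold 0.35 km: J (0.0818 km), B (0.1921 km), E (0.3221 km) are within range.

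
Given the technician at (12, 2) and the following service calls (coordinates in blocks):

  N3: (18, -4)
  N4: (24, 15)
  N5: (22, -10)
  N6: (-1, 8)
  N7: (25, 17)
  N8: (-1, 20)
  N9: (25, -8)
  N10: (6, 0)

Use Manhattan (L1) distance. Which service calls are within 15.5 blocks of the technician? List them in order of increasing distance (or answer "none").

Distances from (12, 2):
N3: |6| + |-6| = 6 + 6 = 12 blocks
N4: |12| + |13| = 12 + 13 = 25 blocks
N5: |10| + |-12| = 10 + 12 = 22 blocks
N6: |-13| + |6| = 13 + 6 = 19 blocks
N7: |13| + |15| = 13 + 15 = 28 blocks
N8: |-13| + |18| = 13 + 18 = 31 blocks
N9: |13| + |-10| = 13 + 10 = 23 blocks
N10: |-6| + |-2| = 6 + 2 = 8 blocks
Threshold 15.5 blocks: N10 (8 blocks), N3 (12 blocks) are within range.

N10, N3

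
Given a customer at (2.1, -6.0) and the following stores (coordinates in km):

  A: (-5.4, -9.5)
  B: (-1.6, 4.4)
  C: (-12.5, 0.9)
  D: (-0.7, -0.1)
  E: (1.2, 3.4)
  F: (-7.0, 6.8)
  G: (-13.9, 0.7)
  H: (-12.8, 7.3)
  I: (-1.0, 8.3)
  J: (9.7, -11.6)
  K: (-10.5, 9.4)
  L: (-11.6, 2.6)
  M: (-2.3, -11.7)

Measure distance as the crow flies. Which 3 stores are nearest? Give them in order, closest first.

Distances from (2.1, -6.0):
A: √((-7.5)² + (-3.5)²) = √(56.25000 + 12.25000) = 8.276 km
B: √((-3.7)² + (10.4)²) = √(13.69000 + 108.16000) = 11.039 km
C: √((-14.6)² + (6.9)²) = √(213.16000 + 47.61000) = 16.148 km
D: √((-2.8)² + (5.9)²) = √(7.84000 + 34.81000) = 6.531 km
E: √((-0.9)² + (9.4)²) = √(0.81000 + 88.36000) = 9.443 km
F: √((-9.1)² + (12.8)²) = √(82.81000 + 163.84000) = 15.705 km
G: √((-16.0)² + (6.7)²) = √(256.00000 + 44.89000) = 17.346 km
H: √((-14.9)² + (13.3)²) = √(222.01000 + 176.89000) = 19.972 km
I: √((-3.1)² + (14.3)²) = √(9.61000 + 204.49000) = 14.632 km
J: √((7.6)² + (-5.6)²) = √(57.76000 + 31.36000) = 9.440 km
K: √((-12.6)² + (15.4)²) = √(158.76000 + 237.16000) = 19.898 km
L: √((-13.7)² + (8.6)²) = √(187.69000 + 73.96000) = 16.176 km
M: √((-4.4)² + (-5.7)²) = √(19.36000 + 32.49000) = 7.201 km
Sorted: D (6.531 km) < M (7.201 km) < A (8.276 km) < J (9.440 km) < E (9.443 km) < …

D, M, A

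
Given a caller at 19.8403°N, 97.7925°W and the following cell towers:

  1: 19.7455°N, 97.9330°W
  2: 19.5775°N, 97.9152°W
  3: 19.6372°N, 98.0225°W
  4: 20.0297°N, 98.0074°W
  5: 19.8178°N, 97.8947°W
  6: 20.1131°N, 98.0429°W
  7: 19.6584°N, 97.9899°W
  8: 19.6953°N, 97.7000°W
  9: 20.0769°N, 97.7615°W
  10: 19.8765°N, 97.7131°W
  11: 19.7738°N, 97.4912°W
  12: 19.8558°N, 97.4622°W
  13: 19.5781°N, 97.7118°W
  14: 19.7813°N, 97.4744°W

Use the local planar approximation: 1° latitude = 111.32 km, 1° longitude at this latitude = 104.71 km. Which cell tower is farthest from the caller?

6

Distances from 19.8403°N, 97.7925°W:
1: 18.1054 km
2: 31.9518 km
3: 33.0330 km
4: 30.8364 km
5: 10.9906 km
6: 40.1208 km
7: 28.9355 km
8: 18.8244 km
9: 26.5376 km
10: 9.2391 km
11: 32.4060 km
12: 34.6287 km
13: 30.3867 km
14: 33.9496 km
Maximum: 6 at 40.1208 km.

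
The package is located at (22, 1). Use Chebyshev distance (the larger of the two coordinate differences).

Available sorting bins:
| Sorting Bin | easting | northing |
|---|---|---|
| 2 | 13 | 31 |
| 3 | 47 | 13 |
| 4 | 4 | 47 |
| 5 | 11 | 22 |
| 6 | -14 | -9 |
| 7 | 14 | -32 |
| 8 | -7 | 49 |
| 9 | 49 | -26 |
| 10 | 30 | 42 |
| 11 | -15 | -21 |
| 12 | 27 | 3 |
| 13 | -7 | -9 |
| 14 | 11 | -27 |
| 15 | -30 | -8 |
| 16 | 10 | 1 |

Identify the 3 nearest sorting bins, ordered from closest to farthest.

12, 16, 5

Distances from (22, 1):
2: 30
3: 25
4: 46
5: 21
6: 36
7: 33
8: 48
9: 27
10: 41
11: 37
12: 5
13: 29
14: 28
15: 52
16: 12
Sorted: 12 (5) < 16 (12) < 5 (21) < 3 (25) < 9 (27) < …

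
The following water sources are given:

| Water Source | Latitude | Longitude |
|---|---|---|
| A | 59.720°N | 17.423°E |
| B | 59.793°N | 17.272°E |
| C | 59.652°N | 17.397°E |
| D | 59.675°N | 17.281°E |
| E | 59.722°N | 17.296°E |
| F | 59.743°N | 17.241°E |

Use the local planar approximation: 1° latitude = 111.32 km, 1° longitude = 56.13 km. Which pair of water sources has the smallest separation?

Pairwise distances:
A–B: 11.742 km
A–C: 7.709 km
A–D: 9.414 km
A–E: 7.132 km
A–F: 10.532 km
B–C: 17.193 km
B–D: 13.145 km
B–E: 8.018 km
B–F: 5.832 km
C–D: 6.996 km
C–E: 9.636 km
C–F: 13.390 km
D–E: 5.299 km
D–F: 7.896 km
E–F: 3.872 km
Closest pair: E–F at 3.872 km.

E and F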